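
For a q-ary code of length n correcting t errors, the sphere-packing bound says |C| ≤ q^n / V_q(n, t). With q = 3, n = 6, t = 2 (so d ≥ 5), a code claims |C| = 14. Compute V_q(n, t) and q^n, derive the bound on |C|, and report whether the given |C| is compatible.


V_q(n, t) = 73, q^n = 729, Hamming bound = 9, |C| = 14 > bound (violated).

Step 1: Compute V_q(n, t) = Σ_{j=0}^2 C(n, j) (q−1)^j.
  j = 0: C(6,0)·(2)^0 = 1·1 = 1.
  j = 1: C(6,1)·(2)^1 = 6·2 = 12.
  j = 2: C(6,2)·(2)^2 = 15·4 = 60.
  V_q(n, t) = 1 + 12 + 60 = 73.
Step 2: q^n = 3^6 = 729.
Step 3: Hamming bound ⌊q^n / V_q(n,t)⌋ = ⌊729/73⌋ = 9.
Step 4: Compare |C| = 14 to 9: violated.
The claimed |C| lies above the Hamming bound, so no 3-ary code of length 6 with d ≥ 5 can have 14 codewords.


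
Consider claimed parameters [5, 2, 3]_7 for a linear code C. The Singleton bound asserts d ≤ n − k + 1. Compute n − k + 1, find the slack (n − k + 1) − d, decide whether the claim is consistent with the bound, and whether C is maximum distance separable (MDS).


Singleton RHS = n − k + 1 = 4, slack = 1, bound satisfied, not MDS.

Singleton bound: d ≤ n − k + 1.
Here n = 5, k = 2, so n − k + 1 = 4.
Given d = 3, check d ≤ 4: YES.
Slack = (n − k + 1) − d = 1.
The code is NOT MDS (slack = 1 > 0).
Description: the claimed parameters are [5, 2, 3]_7; such a code would be non-MDS.


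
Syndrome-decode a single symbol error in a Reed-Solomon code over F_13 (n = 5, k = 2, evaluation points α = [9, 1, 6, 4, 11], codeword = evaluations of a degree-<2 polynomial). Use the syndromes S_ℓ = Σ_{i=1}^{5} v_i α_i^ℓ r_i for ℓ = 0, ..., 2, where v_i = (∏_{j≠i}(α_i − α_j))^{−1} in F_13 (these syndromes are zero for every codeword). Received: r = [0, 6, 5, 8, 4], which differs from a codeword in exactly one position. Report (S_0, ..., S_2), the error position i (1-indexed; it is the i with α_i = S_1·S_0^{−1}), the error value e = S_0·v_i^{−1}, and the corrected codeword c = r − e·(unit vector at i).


S = (12, 4, 10), error at position 1, error magnitude e = 6, c = [7, 6, 5, 8, 4].

Step 1: column multipliers v_i = (∏_{j≠i}(α_i − α_j))^{−1} mod 13.
  i = 1 (α = 9): (9−1)(9−6)(9−4)(9−11) = 8·3·5·(−2) = −240 ≡ 7, so v_1 = 7^{−1} = 2 (mod 13).
  i = 2 (α = 1): (1−9)(1−6)(1−4)(1−11) = (−8)·(−5)·(−3)·(−10) = 1200 ≡ 4, so v_2 = 4^{−1} = 10 (mod 13).
  i = 3 (α = 6): (6−9)(6−1)(6−4)(6−11) = (−3)·5·2·(−5) = 150 ≡ 7, so v_3 = 7^{−1} = 2 (mod 13).
  i = 4 (α = 4): (4−9)(4−1)(4−6)(4−11) = (−5)·3·(−2)·(−7) = −210 ≡ 11, so v_4 = 11^{−1} = 6 (mod 13).
  i = 5 (α = 11): (11−9)(11−1)(11−6)(11−4) = 2·10·5·7 = 700 ≡ 11, so v_5 = 11^{−1} = 6 (mod 13).
  v = [2, 10, 2, 6, 6].
Step 2: syndromes of r = [0, 6, 5, 8, 4] (all sums mod 13).
  S_0 = Σ v_i r_i = 2·0 + 10·6 + 2·5 + 6·8 + 6·4 = 142 ≡ 12.
  S_1 = Σ v_i α_i r_i = 2·9·0 + 10·1·6 + 2·6·5 + 6·4·8 + 6·11·4 = 576 ≡ 4.
  α_i^2 mod 13 = [3, 1, 10, 3, 4].
  S_2 = Σ v_i α_i^2 r_i = 2·3·0 + 10·1·6 + 2·10·5 + 6·3·8 + 6·4·4 = 400 ≡ 10.
  S = (12, 4, 10) ≠ 0, so r is not a codeword (an error is present).
Step 3: locate the error. For a single error e at position i, S_ℓ = v_i·e·α_i^ℓ, so α_err = S_1/S_0.
  S_0^{−1} = 12^{−1} = 12 (mod 13), so α_err = 4·12 = 48 ≡ 9 = α_1. Error position i = 1.
  Consistency check: S_2/S_1 = 10·10 = 100 ≡ 9 = α_err ✓ (single-error assumption holds).
Step 4: error magnitude e = S_0/v_1 = S_0·∏_{j≠1}(α_1 − α_j) = 12·7 = 84 ≡ 6 (mod 13).
Step 5: correct position 1: c_1 = r_1 − e = 0 − 6 ≡ 7 (mod 13). Hence c = [7, 6, 5, 8, 4].
  Check: interpolating c through the α_i gives m(x) = 1 + 5·x (degree < 2) with m(α_i) = c_i for every i, so c is indeed a codeword.


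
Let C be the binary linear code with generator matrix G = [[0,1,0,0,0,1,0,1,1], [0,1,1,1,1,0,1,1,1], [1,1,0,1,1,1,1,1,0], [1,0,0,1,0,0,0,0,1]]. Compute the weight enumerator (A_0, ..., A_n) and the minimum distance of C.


Weight distribution: A_0 = 1, A_2 = 1, A_3 = 2, A_4 = 3, A_5 = 4, A_6 = 3, A_7 = 2. Minimum distance d = 2.

Enumerate all 2^4 = 16 messages m ∈ F_2^4.
For each, compute codeword c = mG in F_2^9, then tally its weight.
  m = 0000 → c = 000000000, weight = 0.
  m = 1000 → c = 010001011, weight = 4.
  m = 0100 → c = 011110111, weight = 7.
  m = 1100 → c = 001111100, weight = 5.
  m = 0010 → c = 110111110, weight = 7.
  m = 1010 → c = 100110101, weight = 5.
  m = 0110 → c = 101001001, weight = 4.
  m = 1110 → c = 111000010, weight = 4.
  m = 0001 → c = 100100001, weight = 3.
  m = 1001 → c = 110101010, weight = 5.
  m = 0101 → c = 111010110, weight = 6.
  m = 1101 → c = 101011101, weight = 6.
  m = 0011 → c = 010011111, weight = 6.
  m = 1011 → c = 000010100, weight = 2.
  m = 0111 → c = 001101000, weight = 3.
  m = 1111 → c = 011100011, weight = 5.
Tally weights:
  weight 0: 1 codewords.
  weight 2: 1 codewords.
  weight 3: 2 codewords.
  weight 4: 3 codewords.
  weight 5: 4 codewords.
  weight 6: 3 codewords.
  weight 7: 2 codewords.
Minimum distance d = smallest w > 0 with A_w > 0 = 2.
Sanity: Σ A_w = 16 = 2^4 = 16 ✓.


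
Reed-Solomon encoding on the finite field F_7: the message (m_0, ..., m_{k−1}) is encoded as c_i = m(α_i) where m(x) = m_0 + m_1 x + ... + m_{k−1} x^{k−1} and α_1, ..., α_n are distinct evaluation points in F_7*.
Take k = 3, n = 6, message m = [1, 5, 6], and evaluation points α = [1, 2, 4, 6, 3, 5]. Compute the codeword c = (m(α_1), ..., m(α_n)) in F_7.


c = [5, 0, 5, 2, 0, 1]

Message polynomial: m(x) = 1 + 5·x + 6·x^2 (mod 7).
For each evaluation point α_i, compute m(α_i) mod 7:
  α_1 = 1: Horner steps 6 → 4 → 5, so m(1) = 5.
  α_2 = 2: Horner steps 6 → 3 → 0, so m(2) = 0.
  α_3 = 4: Horner steps 6 → 1 → 5, so m(4) = 5.
  α_4 = 6: Horner steps 6 → 6 → 2, so m(6) = 2.
  α_5 = 3: Horner steps 6 → 2 → 0, so m(3) = 0.
  α_6 = 5: Horner steps 6 → 0 → 1, so m(5) = 1.
Codeword c = [5, 0, 5, 2, 0, 1] ∈ F_7^6.


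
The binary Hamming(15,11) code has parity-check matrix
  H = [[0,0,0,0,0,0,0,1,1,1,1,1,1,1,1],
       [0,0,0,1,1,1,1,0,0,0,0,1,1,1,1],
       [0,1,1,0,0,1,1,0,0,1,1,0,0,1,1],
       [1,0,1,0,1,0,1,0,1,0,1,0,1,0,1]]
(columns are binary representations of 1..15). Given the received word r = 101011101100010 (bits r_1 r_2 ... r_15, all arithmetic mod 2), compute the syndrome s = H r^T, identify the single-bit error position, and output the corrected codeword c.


s = (1, 0, 1, 1)^T, error position = 11, corrected codeword c = 101011101110010

Compute s = H r^T mod 2 one row at a time:
  s_1 = 0 + 1 + 1 + 0 + 0 + 0 + 1 + 0 = 3 ≡ 1 (mod 2).
  s_2 = 0 + 1 + 1 + 1 + 0 + 0 + 1 + 0 = 4 ≡ 0 (mod 2).
  s_3 = 0 + 1 + 1 + 1 + 1 + 0 + 1 + 0 = 5 ≡ 1 (mod 2).
  s_4 = 1 + 1 + 1 + 1 + 1 + 0 + 0 + 0 = 5 ≡ 1 (mod 2).
s = (1, 0, 1, 1)^T — this equals column 11 of H (binary 1011), so error is at position 11.
Correct: flip bit 11 of r = 101011101100010 to get c = 101011101110010.


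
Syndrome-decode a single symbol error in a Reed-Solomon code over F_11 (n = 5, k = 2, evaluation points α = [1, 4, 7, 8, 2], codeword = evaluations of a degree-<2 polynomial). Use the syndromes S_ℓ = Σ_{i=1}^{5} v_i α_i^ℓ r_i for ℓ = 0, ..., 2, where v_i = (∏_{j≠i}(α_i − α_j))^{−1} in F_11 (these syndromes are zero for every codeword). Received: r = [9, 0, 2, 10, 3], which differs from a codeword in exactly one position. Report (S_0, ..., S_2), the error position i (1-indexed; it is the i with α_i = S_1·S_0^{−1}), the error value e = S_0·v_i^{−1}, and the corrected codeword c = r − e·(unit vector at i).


S = (5, 10, 9), error at position 5, error magnitude e = 8, c = [9, 0, 2, 10, 6].

Step 1: column multipliers v_i = (∏_{j≠i}(α_i − α_j))^{−1} mod 11.
  i = 1 (α = 1): (1−4)(1−7)(1−8)(1−2) = (−3)·(−6)·(−7)·(−1) = 126 ≡ 5, so v_1 = 5^{−1} = 9 (mod 11).
  i = 2 (α = 4): (4−1)(4−7)(4−8)(4−2) = 3·(−3)·(−4)·2 = 72 ≡ 6, so v_2 = 6^{−1} = 2 (mod 11).
  i = 3 (α = 7): (7−1)(7−4)(7−8)(7−2) = 6·3·(−1)·5 = −90 ≡ 9, so v_3 = 9^{−1} = 5 (mod 11).
  i = 4 (α = 8): (8−1)(8−4)(8−7)(8−2) = 7·4·1·6 = 168 ≡ 3, so v_4 = 3^{−1} = 4 (mod 11).
  i = 5 (α = 2): (2−1)(2−4)(2−7)(2−8) = 1·(−2)·(−5)·(−6) = −60 ≡ 6, so v_5 = 6^{−1} = 2 (mod 11).
  v = [9, 2, 5, 4, 2].
Step 2: syndromes of r = [9, 0, 2, 10, 3] (all sums mod 11).
  S_0 = Σ v_i r_i = 9·9 + 2·0 + 5·2 + 4·10 + 2·3 = 137 ≡ 5.
  S_1 = Σ v_i α_i r_i = 9·1·9 + 2·4·0 + 5·7·2 + 4·8·10 + 2·2·3 = 483 ≡ 10.
  α_i^2 mod 11 = [1, 5, 5, 9, 4].
  S_2 = Σ v_i α_i^2 r_i = 9·1·9 + 2·5·0 + 5·5·2 + 4·9·10 + 2·4·3 = 515 ≡ 9.
  S = (5, 10, 9) ≠ 0, so r is not a codeword (an error is present).
Step 3: locate the error. For a single error e at position i, S_ℓ = v_i·e·α_i^ℓ, so α_err = S_1/S_0.
  S_0^{−1} = 5^{−1} = 9 (mod 11), so α_err = 10·9 = 90 ≡ 2 = α_5. Error position i = 5.
  Consistency check: S_2/S_1 = 9·10 = 90 ≡ 2 = α_err ✓ (single-error assumption holds).
Step 4: error magnitude e = S_0/v_5 = S_0·∏_{j≠5}(α_5 − α_j) = 5·6 = 30 ≡ 8 (mod 11).
Step 5: correct position 5: c_5 = r_5 − e = 3 − 8 ≡ 6 (mod 11). Hence c = [9, 0, 2, 10, 6].
  Check: interpolating c through the α_i gives m(x) = 1 + 8·x (degree < 2) with m(α_i) = c_i for every i, so c is indeed a codeword.


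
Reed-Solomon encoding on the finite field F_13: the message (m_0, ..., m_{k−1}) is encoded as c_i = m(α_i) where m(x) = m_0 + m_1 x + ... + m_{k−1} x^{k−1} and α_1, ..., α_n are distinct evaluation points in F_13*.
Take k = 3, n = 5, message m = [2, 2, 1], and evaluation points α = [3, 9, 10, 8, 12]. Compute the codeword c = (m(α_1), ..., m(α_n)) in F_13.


c = [4, 10, 5, 4, 1]

Message polynomial: m(x) = 2 + 2·x + 1·x^2 (mod 13).
For each evaluation point α_i, compute m(α_i) mod 13:
  α_1 = 3: Horner steps 1 → 5 → 4, so m(3) = 4.
  α_2 = 9: Horner steps 1 → 11 → 10, so m(9) = 10.
  α_3 = 10: Horner steps 1 → 12 → 5, so m(10) = 5.
  α_4 = 8: Horner steps 1 → 10 → 4, so m(8) = 4.
  α_5 = 12: Horner steps 1 → 1 → 1, so m(12) = 1.
Codeword c = [4, 10, 5, 4, 1] ∈ F_13^5.


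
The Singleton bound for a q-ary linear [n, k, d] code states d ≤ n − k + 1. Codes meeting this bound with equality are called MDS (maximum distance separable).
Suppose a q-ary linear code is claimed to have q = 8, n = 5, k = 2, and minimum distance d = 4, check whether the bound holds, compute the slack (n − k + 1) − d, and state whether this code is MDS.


Singleton RHS = n − k + 1 = 4, slack = 0, bound satisfied, MDS.

Singleton bound: d ≤ n − k + 1.
Here n = 5, k = 2, so n − k + 1 = 4.
Given d = 4, check d ≤ 4: YES.
Slack = (n − k + 1) − d = 0.
The code is MDS (slack = 0).
Description: the claimed parameters are [5, 2, 4]_8; such a code would be MDS (meets Singleton bound).


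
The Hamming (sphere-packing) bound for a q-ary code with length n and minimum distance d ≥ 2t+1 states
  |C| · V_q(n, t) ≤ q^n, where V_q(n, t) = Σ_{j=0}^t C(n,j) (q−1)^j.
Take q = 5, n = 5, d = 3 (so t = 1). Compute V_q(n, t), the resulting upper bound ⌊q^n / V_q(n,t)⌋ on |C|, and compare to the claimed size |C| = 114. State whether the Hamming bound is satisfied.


V_q(n, t) = 21, q^n = 3125, Hamming bound = 148, |C| = 114 ≤ bound (satisfied).

Step 1: Compute V_q(n, t) = Σ_{j=0}^1 C(n, j) (q−1)^j.
  j = 0: C(5,0)·(4)^0 = 1·1 = 1.
  j = 1: C(5,1)·(4)^1 = 5·4 = 20.
  V_q(n, t) = 1 + 20 = 21.
Step 2: q^n = 5^5 = 3125.
Step 3: Hamming bound ⌊q^n / V_q(n,t)⌋ = ⌊3125/21⌋ = 148.
Step 4: Compare |C| = 114 to 148: satisfied.
The claimed |C| lies below the Hamming bound.


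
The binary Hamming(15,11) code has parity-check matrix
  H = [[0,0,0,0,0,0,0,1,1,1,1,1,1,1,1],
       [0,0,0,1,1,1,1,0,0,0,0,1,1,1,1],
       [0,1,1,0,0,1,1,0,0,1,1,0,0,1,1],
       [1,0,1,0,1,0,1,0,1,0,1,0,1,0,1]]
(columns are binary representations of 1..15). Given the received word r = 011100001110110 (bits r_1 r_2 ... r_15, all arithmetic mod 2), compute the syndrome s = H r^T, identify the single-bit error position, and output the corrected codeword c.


s = (1, 1, 1, 0)^T, error position = 14, corrected codeword c = 011100001110100

Compute s = H r^T mod 2 one row at a time:
  s_1 = 0 + 1 + 1 + 1 + 0 + 1 + 1 + 0 = 5 ≡ 1 (mod 2).
  s_2 = 1 + 0 + 0 + 0 + 0 + 1 + 1 + 0 = 3 ≡ 1 (mod 2).
  s_3 = 1 + 1 + 0 + 0 + 1 + 1 + 1 + 0 = 5 ≡ 1 (mod 2).
  s_4 = 0 + 1 + 0 + 0 + 1 + 1 + 1 + 0 = 4 ≡ 0 (mod 2).
s = (1, 1, 1, 0)^T — this equals column 14 of H (binary 1110), so error is at position 14.
Correct: flip bit 14 of r = 011100001110110 to get c = 011100001110100.


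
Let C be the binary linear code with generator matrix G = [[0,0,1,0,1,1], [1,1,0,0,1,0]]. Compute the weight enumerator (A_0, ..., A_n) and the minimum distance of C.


Weight distribution: A_0 = 1, A_3 = 2, A_4 = 1. Minimum distance d = 3.

Enumerate all 2^2 = 4 messages m ∈ F_2^2.
For each, compute codeword c = mG in F_2^6, then tally its weight.
  m = 00 → c = 000000, weight = 0.
  m = 10 → c = 001011, weight = 3.
  m = 01 → c = 110010, weight = 3.
  m = 11 → c = 111001, weight = 4.
Tally weights:
  weight 0: 1 codewords.
  weight 3: 2 codewords.
  weight 4: 1 codewords.
Minimum distance d = smallest w > 0 with A_w > 0 = 3.
Sanity: Σ A_w = 4 = 2^2 = 4 ✓.


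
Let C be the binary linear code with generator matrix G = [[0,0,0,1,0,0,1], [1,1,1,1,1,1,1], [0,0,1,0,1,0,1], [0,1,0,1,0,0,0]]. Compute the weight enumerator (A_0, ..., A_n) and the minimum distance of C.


Weight distribution: A_0 = 1, A_2 = 4, A_3 = 3, A_4 = 3, A_5 = 4, A_7 = 1. Minimum distance d = 2.

Enumerate all 2^4 = 16 messages m ∈ F_2^4.
For each, compute codeword c = mG in F_2^7, then tally its weight.
  m = 0000 → c = 0000000, weight = 0.
  m = 1000 → c = 0001001, weight = 2.
  m = 0100 → c = 1111111, weight = 7.
  m = 1100 → c = 1110110, weight = 5.
  m = 0010 → c = 0010101, weight = 3.
  m = 1010 → c = 0011100, weight = 3.
  m = 0110 → c = 1101010, weight = 4.
  m = 1110 → c = 1100011, weight = 4.
  m = 0001 → c = 0101000, weight = 2.
  m = 1001 → c = 0100001, weight = 2.
  m = 0101 → c = 1010111, weight = 5.
  m = 1101 → c = 1011110, weight = 5.
  m = 0011 → c = 0111101, weight = 5.
  m = 1011 → c = 0110100, weight = 3.
  m = 0111 → c = 1000010, weight = 2.
  m = 1111 → c = 1001011, weight = 4.
Tally weights:
  weight 0: 1 codewords.
  weight 2: 4 codewords.
  weight 3: 3 codewords.
  weight 4: 3 codewords.
  weight 5: 4 codewords.
  weight 7: 1 codewords.
Minimum distance d = smallest w > 0 with A_w > 0 = 2.
Sanity: Σ A_w = 16 = 2^4 = 16 ✓.


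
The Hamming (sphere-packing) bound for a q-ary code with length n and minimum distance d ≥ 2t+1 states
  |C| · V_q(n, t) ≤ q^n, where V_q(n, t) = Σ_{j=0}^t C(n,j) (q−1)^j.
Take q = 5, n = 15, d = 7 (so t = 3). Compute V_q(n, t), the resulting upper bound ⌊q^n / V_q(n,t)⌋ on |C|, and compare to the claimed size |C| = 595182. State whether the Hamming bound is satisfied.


V_q(n, t) = 30861, q^n = 30517578125, Hamming bound = 988871, |C| = 595182 ≤ bound (satisfied).

Step 1: Compute V_q(n, t) = Σ_{j=0}^3 C(n, j) (q−1)^j.
  j = 0: C(15,0)·(4)^0 = 1·1 = 1.
  j = 1: C(15,1)·(4)^1 = 15·4 = 60.
  j = 2: C(15,2)·(4)^2 = 105·16 = 1680.
  j = 3: C(15,3)·(4)^3 = 455·64 = 29120.
  V_q(n, t) = 1 + 60 + 1680 + 29120 = 30861.
Step 2: q^n = 5^15 = 30517578125.
Step 3: Hamming bound ⌊q^n / V_q(n,t)⌋ = ⌊30517578125/30861⌋ = 988871.
Step 4: Compare |C| = 595182 to 988871: satisfied.
The claimed |C| lies below the Hamming bound.


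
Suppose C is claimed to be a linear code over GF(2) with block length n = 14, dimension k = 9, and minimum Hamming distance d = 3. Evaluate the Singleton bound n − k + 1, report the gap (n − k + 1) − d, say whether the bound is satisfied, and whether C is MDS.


Singleton RHS = n − k + 1 = 6, slack = 3, bound satisfied, not MDS.

Singleton bound: d ≤ n − k + 1.
Here n = 14, k = 9, so n − k + 1 = 6.
Given d = 3, check d ≤ 6: YES.
Slack = (n − k + 1) − d = 3.
The code is NOT MDS (slack = 3 > 0).
Description: the claimed parameters are [14, 9, 3]_2; such a code would be non-MDS.


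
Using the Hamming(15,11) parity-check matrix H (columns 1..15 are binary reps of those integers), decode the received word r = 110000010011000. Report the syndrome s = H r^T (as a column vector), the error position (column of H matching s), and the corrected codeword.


s = (1, 1, 0, 0)^T, error position = 12, corrected codeword c = 110000010010000

Compute s = H r^T mod 2 one row at a time:
  s_1 = 1 + 0 + 0 + 1 + 1 + 0 + 0 + 0 = 3 ≡ 1 (mod 2).
  s_2 = 0 + 0 + 0 + 0 + 1 + 0 + 0 + 0 = 1 ≡ 1 (mod 2).
  s_3 = 1 + 0 + 0 + 0 + 0 + 1 + 0 + 0 = 2 ≡ 0 (mod 2).
  s_4 = 1 + 0 + 0 + 0 + 0 + 1 + 0 + 0 = 2 ≡ 0 (mod 2).
s = (1, 1, 0, 0)^T — this equals column 12 of H (binary 1100), so error is at position 12.
Correct: flip bit 12 of r = 110000010011000 to get c = 110000010010000.


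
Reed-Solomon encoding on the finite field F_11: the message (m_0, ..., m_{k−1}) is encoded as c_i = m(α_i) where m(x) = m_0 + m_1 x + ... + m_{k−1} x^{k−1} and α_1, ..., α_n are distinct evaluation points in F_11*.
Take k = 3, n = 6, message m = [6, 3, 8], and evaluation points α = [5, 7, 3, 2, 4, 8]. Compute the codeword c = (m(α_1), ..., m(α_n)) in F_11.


c = [1, 1, 10, 0, 3, 3]

Message polynomial: m(x) = 6 + 3·x + 8·x^2 (mod 11).
For each evaluation point α_i, compute m(α_i) mod 11:
  α_1 = 5: Horner steps 8 → 10 → 1, so m(5) = 1.
  α_2 = 7: Horner steps 8 → 4 → 1, so m(7) = 1.
  α_3 = 3: Horner steps 8 → 5 → 10, so m(3) = 10.
  α_4 = 2: Horner steps 8 → 8 → 0, so m(2) = 0.
  α_5 = 4: Horner steps 8 → 2 → 3, so m(4) = 3.
  α_6 = 8: Horner steps 8 → 1 → 3, so m(8) = 3.
Codeword c = [1, 1, 10, 0, 3, 3] ∈ F_11^6.


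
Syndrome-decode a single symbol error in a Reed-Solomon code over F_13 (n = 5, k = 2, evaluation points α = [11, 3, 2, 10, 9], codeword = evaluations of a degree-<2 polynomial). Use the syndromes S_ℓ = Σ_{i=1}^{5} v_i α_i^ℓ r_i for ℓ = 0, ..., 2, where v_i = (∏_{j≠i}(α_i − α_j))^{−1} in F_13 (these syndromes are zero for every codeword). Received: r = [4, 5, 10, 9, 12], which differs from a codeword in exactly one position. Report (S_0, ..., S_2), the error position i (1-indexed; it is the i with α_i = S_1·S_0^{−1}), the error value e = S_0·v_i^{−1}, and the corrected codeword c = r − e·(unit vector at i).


S = (4, 10, 12), error at position 5, error magnitude e = 11, c = [4, 5, 10, 9, 1].

Step 1: column multipliers v_i = (∏_{j≠i}(α_i − α_j))^{−1} mod 13.
  i = 1 (α = 11): (11−3)(11−2)(11−10)(11−9) = 8·9·1·2 = 144 ≡ 1, so v_1 = 1^{−1} = 1 (mod 13).
  i = 2 (α = 3): (3−11)(3−2)(3−10)(3−9) = (−8)·1·(−7)·(−6) = −336 ≡ 2, so v_2 = 2^{−1} = 7 (mod 13).
  i = 3 (α = 2): (2−11)(2−3)(2−10)(2−9) = (−9)·(−1)·(−8)·(−7) = 504 ≡ 10, so v_3 = 10^{−1} = 4 (mod 13).
  i = 4 (α = 10): (10−11)(10−3)(10−2)(10−9) = (−1)·7·8·1 = −56 ≡ 9, so v_4 = 9^{−1} = 3 (mod 13).
  i = 5 (α = 9): (9−11)(9−3)(9−2)(9−10) = (−2)·6·7·(−1) = 84 ≡ 6, so v_5 = 6^{−1} = 11 (mod 13).
  v = [1, 7, 4, 3, 11].
Step 2: syndromes of r = [4, 5, 10, 9, 12] (all sums mod 13).
  S_0 = Σ v_i r_i = 1·4 + 7·5 + 4·10 + 3·9 + 11·12 = 238 ≡ 4.
  S_1 = Σ v_i α_i r_i = 1·11·4 + 7·3·5 + 4·2·10 + 3·10·9 + 11·9·12 = 1687 ≡ 10.
  α_i^2 mod 13 = [4, 9, 4, 9, 3].
  S_2 = Σ v_i α_i^2 r_i = 1·4·4 + 7·9·5 + 4·4·10 + 3·9·9 + 11·3·12 = 1130 ≡ 12.
  S = (4, 10, 12) ≠ 0, so r is not a codeword (an error is present).
Step 3: locate the error. For a single error e at position i, S_ℓ = v_i·e·α_i^ℓ, so α_err = S_1/S_0.
  S_0^{−1} = 4^{−1} = 10 (mod 13), so α_err = 10·10 = 100 ≡ 9 = α_5. Error position i = 5.
  Consistency check: S_2/S_1 = 12·4 = 48 ≡ 9 = α_err ✓ (single-error assumption holds).
Step 4: error magnitude e = S_0/v_5 = S_0·∏_{j≠5}(α_5 − α_j) = 4·6 = 24 ≡ 11 (mod 13).
Step 5: correct position 5: c_5 = r_5 − e = 12 − 11 ≡ 1 (mod 13). Hence c = [4, 5, 10, 9, 1].
  Check: interpolating c through the α_i gives m(x) = 7 + 8·x (degree < 2) with m(α_i) = c_i for every i, so c is indeed a codeword.


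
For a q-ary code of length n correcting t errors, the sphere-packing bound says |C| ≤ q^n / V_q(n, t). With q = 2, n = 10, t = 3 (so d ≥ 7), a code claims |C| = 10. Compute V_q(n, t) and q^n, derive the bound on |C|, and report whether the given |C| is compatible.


V_q(n, t) = 176, q^n = 1024, Hamming bound = 5, |C| = 10 > bound (violated).

Step 1: Compute V_q(n, t) = Σ_{j=0}^3 C(n, j) (q−1)^j.
  j = 0: C(10,0)·(1)^0 = 1·1 = 1.
  j = 1: C(10,1)·(1)^1 = 10·1 = 10.
  j = 2: C(10,2)·(1)^2 = 45·1 = 45.
  j = 3: C(10,3)·(1)^3 = 120·1 = 120.
  V_q(n, t) = 1 + 10 + 45 + 120 = 176.
Step 2: q^n = 2^10 = 1024.
Step 3: Hamming bound ⌊q^n / V_q(n,t)⌋ = ⌊1024/176⌋ = 5.
Step 4: Compare |C| = 10 to 5: violated.
The claimed |C| lies above the Hamming bound, so no 2-ary code of length 10 with d ≥ 7 can have 10 codewords.


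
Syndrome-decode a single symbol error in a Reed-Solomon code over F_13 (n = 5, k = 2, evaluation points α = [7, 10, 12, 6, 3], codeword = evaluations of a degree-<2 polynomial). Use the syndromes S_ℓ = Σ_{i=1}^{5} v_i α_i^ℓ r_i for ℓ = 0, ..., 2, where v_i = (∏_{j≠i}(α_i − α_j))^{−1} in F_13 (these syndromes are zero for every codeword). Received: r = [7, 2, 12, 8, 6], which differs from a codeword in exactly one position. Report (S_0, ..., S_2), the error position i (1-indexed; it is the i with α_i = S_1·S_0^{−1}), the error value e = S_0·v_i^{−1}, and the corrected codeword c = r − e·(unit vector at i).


S = (9, 11, 12), error at position 1, error magnitude e = 7, c = [0, 2, 12, 8, 6].

Step 1: column multipliers v_i = (∏_{j≠i}(α_i − α_j))^{−1} mod 13.
  i = 1 (α = 7): (7−10)(7−12)(7−6)(7−3) = (−3)·(−5)·1·4 = 60 ≡ 8, so v_1 = 8^{−1} = 5 (mod 13).
  i = 2 (α = 10): (10−7)(10−12)(10−6)(10−3) = 3·(−2)·4·7 = −168 ≡ 1, so v_2 = 1^{−1} = 1 (mod 13).
  i = 3 (α = 12): (12−7)(12−10)(12−6)(12−3) = 5·2·6·9 = 540 ≡ 7, so v_3 = 7^{−1} = 2 (mod 13).
  i = 4 (α = 6): (6−7)(6−10)(6−12)(6−3) = (−1)·(−4)·(−6)·3 = −72 ≡ 6, so v_4 = 6^{−1} = 11 (mod 13).
  i = 5 (α = 3): (3−7)(3−10)(3−12)(3−6) = (−4)·(−7)·(−9)·(−3) = 756 ≡ 2, so v_5 = 2^{−1} = 7 (mod 13).
  v = [5, 1, 2, 11, 7].
Step 2: syndromes of r = [7, 2, 12, 8, 6] (all sums mod 13).
  S_0 = Σ v_i r_i = 5·7 + 1·2 + 2·12 + 11·8 + 7·6 = 191 ≡ 9.
  S_1 = Σ v_i α_i r_i = 5·7·7 + 1·10·2 + 2·12·12 + 11·6·8 + 7·3·6 = 1207 ≡ 11.
  α_i^2 mod 13 = [10, 9, 1, 10, 9].
  S_2 = Σ v_i α_i^2 r_i = 5·10·7 + 1·9·2 + 2·1·12 + 11·10·8 + 7·9·6 = 1650 ≡ 12.
  S = (9, 11, 12) ≠ 0, so r is not a codeword (an error is present).
Step 3: locate the error. For a single error e at position i, S_ℓ = v_i·e·α_i^ℓ, so α_err = S_1/S_0.
  S_0^{−1} = 9^{−1} = 3 (mod 13), so α_err = 11·3 = 33 ≡ 7 = α_1. Error position i = 1.
  Consistency check: S_2/S_1 = 12·6 = 72 ≡ 7 = α_err ✓ (single-error assumption holds).
Step 4: error magnitude e = S_0/v_1 = S_0·∏_{j≠1}(α_1 − α_j) = 9·8 = 72 ≡ 7 (mod 13).
Step 5: correct position 1: c_1 = r_1 − e = 7 − 7 ≡ 0 (mod 13). Hence c = [0, 2, 12, 8, 6].
  Check: interpolating c through the α_i gives m(x) = 4 + 5·x (degree < 2) with m(α_i) = c_i for every i, so c is indeed a codeword.


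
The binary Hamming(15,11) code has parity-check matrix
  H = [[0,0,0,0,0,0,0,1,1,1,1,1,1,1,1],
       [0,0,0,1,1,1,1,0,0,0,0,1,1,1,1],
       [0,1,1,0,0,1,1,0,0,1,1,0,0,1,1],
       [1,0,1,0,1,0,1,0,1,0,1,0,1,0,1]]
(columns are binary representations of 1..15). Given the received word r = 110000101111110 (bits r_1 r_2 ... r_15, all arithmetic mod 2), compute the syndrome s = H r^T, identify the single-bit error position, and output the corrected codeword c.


s = (0, 0, 1, 1)^T, error position = 3, corrected codeword c = 111000101111110

Compute s = H r^T mod 2 one row at a time:
  s_1 = 0 + 1 + 1 + 1 + 1 + 1 + 1 + 0 = 6 ≡ 0 (mod 2).
  s_2 = 0 + 0 + 0 + 1 + 1 + 1 + 1 + 0 = 4 ≡ 0 (mod 2).
  s_3 = 1 + 0 + 0 + 1 + 1 + 1 + 1 + 0 = 5 ≡ 1 (mod 2).
  s_4 = 1 + 0 + 0 + 1 + 1 + 1 + 1 + 0 = 5 ≡ 1 (mod 2).
s = (0, 0, 1, 1)^T — this equals column 3 of H (binary 0011), so error is at position 3.
Correct: flip bit 3 of r = 110000101111110 to get c = 111000101111110.


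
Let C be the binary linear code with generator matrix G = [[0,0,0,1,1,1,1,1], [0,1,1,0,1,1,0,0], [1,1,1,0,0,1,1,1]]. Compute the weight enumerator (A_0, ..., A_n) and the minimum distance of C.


Weight distribution: A_0 = 1, A_3 = 1, A_4 = 2, A_5 = 3, A_6 = 1. Minimum distance d = 3.

Enumerate all 2^3 = 8 messages m ∈ F_2^3.
For each, compute codeword c = mG in F_2^8, then tally its weight.
  m = 000 → c = 00000000, weight = 0.
  m = 100 → c = 00011111, weight = 5.
  m = 010 → c = 01101100, weight = 4.
  m = 110 → c = 01110011, weight = 5.
  m = 001 → c = 11100111, weight = 6.
  m = 101 → c = 11111000, weight = 5.
  m = 011 → c = 10001011, weight = 4.
  m = 111 → c = 10010100, weight = 3.
Tally weights:
  weight 0: 1 codewords.
  weight 3: 1 codewords.
  weight 4: 2 codewords.
  weight 5: 3 codewords.
  weight 6: 1 codewords.
Minimum distance d = smallest w > 0 with A_w > 0 = 3.
Sanity: Σ A_w = 8 = 2^3 = 8 ✓.


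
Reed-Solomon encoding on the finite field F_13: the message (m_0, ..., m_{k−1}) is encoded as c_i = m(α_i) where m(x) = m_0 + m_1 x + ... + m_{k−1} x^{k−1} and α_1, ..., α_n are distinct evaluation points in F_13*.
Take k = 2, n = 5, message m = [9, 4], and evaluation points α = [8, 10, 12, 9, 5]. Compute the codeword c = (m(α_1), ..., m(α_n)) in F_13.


c = [2, 10, 5, 6, 3]

Message polynomial: m(x) = 9 + 4·x (mod 13).
For each evaluation point α_i, compute m(α_i) mod 13:
  α_1 = 8: Horner steps 4 → 2, so m(8) = 2.
  α_2 = 10: Horner steps 4 → 10, so m(10) = 10.
  α_3 = 12: Horner steps 4 → 5, so m(12) = 5.
  α_4 = 9: Horner steps 4 → 6, so m(9) = 6.
  α_5 = 5: Horner steps 4 → 3, so m(5) = 3.
Codeword c = [2, 10, 5, 6, 3] ∈ F_13^5.


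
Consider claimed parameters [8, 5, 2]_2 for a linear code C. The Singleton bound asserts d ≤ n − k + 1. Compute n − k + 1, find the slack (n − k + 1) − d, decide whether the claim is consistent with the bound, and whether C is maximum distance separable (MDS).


Singleton RHS = n − k + 1 = 4, slack = 2, bound satisfied, not MDS.

Singleton bound: d ≤ n − k + 1.
Here n = 8, k = 5, so n − k + 1 = 4.
Given d = 2, check d ≤ 4: YES.
Slack = (n − k + 1) − d = 2.
The code is NOT MDS (slack = 2 > 0).
Description: the claimed parameters are [8, 5, 2]_2; such a code would be non-MDS.


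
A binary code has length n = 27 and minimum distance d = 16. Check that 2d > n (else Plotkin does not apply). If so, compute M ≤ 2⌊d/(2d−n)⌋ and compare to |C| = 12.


Plotkin bound M ≤ 6; given |C| = 12 > bound (violated).

Check applicability: 2d = 32, n = 27.
2d − n = 5 > 0, so Plotkin applies.
Compute d/(2d−n) = 16/5 ≈ 3.2000.
⌊d/(2d−n)⌋ = 3.
Plotkin bound: M ≤ 2·3 = 6.
Given |C| = 12, check: VIOLATED.
This |C| is above the Plotkin bound, so no binary code with n = 27, d = 16 and 12 codewords exists.


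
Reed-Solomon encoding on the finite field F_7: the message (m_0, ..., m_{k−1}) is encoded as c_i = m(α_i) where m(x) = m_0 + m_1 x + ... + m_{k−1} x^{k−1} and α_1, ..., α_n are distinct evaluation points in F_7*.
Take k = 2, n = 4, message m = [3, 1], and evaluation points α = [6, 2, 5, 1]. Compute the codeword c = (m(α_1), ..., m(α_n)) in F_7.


c = [2, 5, 1, 4]

Message polynomial: m(x) = 3 + 1·x (mod 7).
For each evaluation point α_i, compute m(α_i) mod 7:
  α_1 = 6: Horner steps 1 → 2, so m(6) = 2.
  α_2 = 2: Horner steps 1 → 5, so m(2) = 5.
  α_3 = 5: Horner steps 1 → 1, so m(5) = 1.
  α_4 = 1: Horner steps 1 → 4, so m(1) = 4.
Codeword c = [2, 5, 1, 4] ∈ F_7^4.


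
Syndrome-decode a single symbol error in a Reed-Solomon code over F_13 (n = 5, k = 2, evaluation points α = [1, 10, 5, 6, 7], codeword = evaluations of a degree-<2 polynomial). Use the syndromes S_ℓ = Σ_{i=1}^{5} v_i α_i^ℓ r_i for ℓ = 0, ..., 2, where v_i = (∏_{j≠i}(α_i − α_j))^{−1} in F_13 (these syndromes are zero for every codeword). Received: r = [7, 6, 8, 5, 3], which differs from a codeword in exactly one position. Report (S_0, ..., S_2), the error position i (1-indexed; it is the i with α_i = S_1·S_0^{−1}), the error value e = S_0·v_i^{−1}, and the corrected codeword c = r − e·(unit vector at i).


S = (9, 11, 12), error at position 5, error magnitude e = 1, c = [7, 6, 8, 5, 2].

Step 1: column multipliers v_i = (∏_{j≠i}(α_i − α_j))^{−1} mod 13.
  i = 1 (α = 1): (1−10)(1−5)(1−6)(1−7) = (−9)·(−4)·(−5)·(−6) = 1080 ≡ 1, so v_1 = 1^{−1} = 1 (mod 13).
  i = 2 (α = 10): (10−1)(10−5)(10−6)(10−7) = 9·5·4·3 = 540 ≡ 7, so v_2 = 7^{−1} = 2 (mod 13).
  i = 3 (α = 5): (5−1)(5−10)(5−6)(5−7) = 4·(−5)·(−1)·(−2) = −40 ≡ 12, so v_3 = 12^{−1} = 12 (mod 13).
  i = 4 (α = 6): (6−1)(6−10)(6−5)(6−7) = 5·(−4)·1·(−1) = 20 ≡ 7, so v_4 = 7^{−1} = 2 (mod 13).
  i = 5 (α = 7): (7−1)(7−10)(7−5)(7−6) = 6·(−3)·2·1 = −36 ≡ 3, so v_5 = 3^{−1} = 9 (mod 13).
  v = [1, 2, 12, 2, 9].
Step 2: syndromes of r = [7, 6, 8, 5, 3] (all sums mod 13).
  S_0 = Σ v_i r_i = 1·7 + 2·6 + 12·8 + 2·5 + 9·3 = 152 ≡ 9.
  S_1 = Σ v_i α_i r_i = 1·1·7 + 2·10·6 + 12·5·8 + 2·6·5 + 9·7·3 = 856 ≡ 11.
  α_i^2 mod 13 = [1, 9, 12, 10, 10].
  S_2 = Σ v_i α_i^2 r_i = 1·1·7 + 2·9·6 + 12·12·8 + 2·10·5 + 9·10·3 = 1637 ≡ 12.
  S = (9, 11, 12) ≠ 0, so r is not a codeword (an error is present).
Step 3: locate the error. For a single error e at position i, S_ℓ = v_i·e·α_i^ℓ, so α_err = S_1/S_0.
  S_0^{−1} = 9^{−1} = 3 (mod 13), so α_err = 11·3 = 33 ≡ 7 = α_5. Error position i = 5.
  Consistency check: S_2/S_1 = 12·6 = 72 ≡ 7 = α_err ✓ (single-error assumption holds).
Step 4: error magnitude e = S_0/v_5 = S_0·∏_{j≠5}(α_5 − α_j) = 9·3 = 27 ≡ 1 (mod 13).
Step 5: correct position 5: c_5 = r_5 − e = 3 − 1 ≡ 2 (mod 13). Hence c = [7, 6, 8, 5, 2].
  Check: interpolating c through the α_i gives m(x) = 10 + 10·x (degree < 2) with m(α_i) = c_i for every i, so c is indeed a codeword.


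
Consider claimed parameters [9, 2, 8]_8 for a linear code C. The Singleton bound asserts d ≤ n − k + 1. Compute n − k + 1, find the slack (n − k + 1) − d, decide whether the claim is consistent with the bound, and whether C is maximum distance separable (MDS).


Singleton RHS = n − k + 1 = 8, slack = 0, bound satisfied, MDS.

Singleton bound: d ≤ n − k + 1.
Here n = 9, k = 2, so n − k + 1 = 8.
Given d = 8, check d ≤ 8: YES.
Slack = (n − k + 1) − d = 0.
The code is MDS (slack = 0).
Description: the claimed parameters are [9, 2, 8]_8; such a code would be MDS (meets Singleton bound).


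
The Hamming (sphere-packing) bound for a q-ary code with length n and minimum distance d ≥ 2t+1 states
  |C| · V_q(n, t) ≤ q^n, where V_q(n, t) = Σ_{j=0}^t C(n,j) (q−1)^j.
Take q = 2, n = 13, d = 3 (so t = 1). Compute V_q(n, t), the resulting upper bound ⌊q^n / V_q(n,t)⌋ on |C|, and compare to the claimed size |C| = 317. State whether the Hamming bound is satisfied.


V_q(n, t) = 14, q^n = 8192, Hamming bound = 585, |C| = 317 ≤ bound (satisfied).

Step 1: Compute V_q(n, t) = Σ_{j=0}^1 C(n, j) (q−1)^j.
  j = 0: C(13,0)·(1)^0 = 1·1 = 1.
  j = 1: C(13,1)·(1)^1 = 13·1 = 13.
  V_q(n, t) = 1 + 13 = 14.
Step 2: q^n = 2^13 = 8192.
Step 3: Hamming bound ⌊q^n / V_q(n,t)⌋ = ⌊8192/14⌋ = 585.
Step 4: Compare |C| = 317 to 585: satisfied.
The claimed |C| lies below the Hamming bound.


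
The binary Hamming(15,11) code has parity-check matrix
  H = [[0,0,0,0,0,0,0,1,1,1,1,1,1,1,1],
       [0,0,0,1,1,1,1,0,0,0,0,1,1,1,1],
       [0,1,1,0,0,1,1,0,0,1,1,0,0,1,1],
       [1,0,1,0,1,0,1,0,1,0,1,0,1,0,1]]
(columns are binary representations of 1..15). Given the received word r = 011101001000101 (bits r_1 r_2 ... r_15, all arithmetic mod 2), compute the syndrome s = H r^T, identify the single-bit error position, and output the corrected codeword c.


s = (1, 0, 0, 0)^T, error position = 8, corrected codeword c = 011101011000101

Compute s = H r^T mod 2 one row at a time:
  s_1 = 0 + 1 + 0 + 0 + 0 + 1 + 0 + 1 = 3 ≡ 1 (mod 2).
  s_2 = 1 + 0 + 1 + 0 + 0 + 1 + 0 + 1 = 4 ≡ 0 (mod 2).
  s_3 = 1 + 1 + 1 + 0 + 0 + 0 + 0 + 1 = 4 ≡ 0 (mod 2).
  s_4 = 0 + 1 + 0 + 0 + 1 + 0 + 1 + 1 = 4 ≡ 0 (mod 2).
s = (1, 0, 0, 0)^T — this equals column 8 of H (binary 1000), so error is at position 8.
Correct: flip bit 8 of r = 011101001000101 to get c = 011101011000101.


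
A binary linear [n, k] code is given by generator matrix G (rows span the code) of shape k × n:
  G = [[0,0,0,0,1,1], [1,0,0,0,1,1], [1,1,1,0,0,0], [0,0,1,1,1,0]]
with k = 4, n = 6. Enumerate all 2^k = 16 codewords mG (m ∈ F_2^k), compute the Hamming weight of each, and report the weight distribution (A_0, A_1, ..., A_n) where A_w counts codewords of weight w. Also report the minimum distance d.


Weight distribution: A_0 = 1, A_1 = 1, A_2 = 2, A_3 = 6, A_4 = 5, A_5 = 1. Minimum distance d = 1.

Enumerate all 2^4 = 16 messages m ∈ F_2^4.
For each, compute codeword c = mG in F_2^6, then tally its weight.
  m = 0000 → c = 000000, weight = 0.
  m = 1000 → c = 000011, weight = 2.
  m = 0100 → c = 100011, weight = 3.
  m = 1100 → c = 100000, weight = 1.
  m = 0010 → c = 111000, weight = 3.
  m = 1010 → c = 111011, weight = 5.
  m = 0110 → c = 011011, weight = 4.
  m = 1110 → c = 011000, weight = 2.
  m = 0001 → c = 001110, weight = 3.
  m = 1001 → c = 001101, weight = 3.
  m = 0101 → c = 101101, weight = 4.
  m = 1101 → c = 101110, weight = 4.
  m = 0011 → c = 110110, weight = 4.
  m = 1011 → c = 110101, weight = 4.
  m = 0111 → c = 010101, weight = 3.
  m = 1111 → c = 010110, weight = 3.
Tally weights:
  weight 0: 1 codewords.
  weight 1: 1 codewords.
  weight 2: 2 codewords.
  weight 3: 6 codewords.
  weight 4: 5 codewords.
  weight 5: 1 codewords.
Minimum distance d = smallest w > 0 with A_w > 0 = 1.
Sanity: Σ A_w = 16 = 2^4 = 16 ✓.


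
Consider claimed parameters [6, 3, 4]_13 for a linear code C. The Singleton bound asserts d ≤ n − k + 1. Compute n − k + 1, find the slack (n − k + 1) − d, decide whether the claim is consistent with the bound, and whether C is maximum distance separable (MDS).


Singleton RHS = n − k + 1 = 4, slack = 0, bound satisfied, MDS.

Singleton bound: d ≤ n − k + 1.
Here n = 6, k = 3, so n − k + 1 = 4.
Given d = 4, check d ≤ 4: YES.
Slack = (n − k + 1) − d = 0.
The code is MDS (slack = 0).
Description: the claimed parameters are [6, 3, 4]_13; such a code would be MDS (meets Singleton bound).


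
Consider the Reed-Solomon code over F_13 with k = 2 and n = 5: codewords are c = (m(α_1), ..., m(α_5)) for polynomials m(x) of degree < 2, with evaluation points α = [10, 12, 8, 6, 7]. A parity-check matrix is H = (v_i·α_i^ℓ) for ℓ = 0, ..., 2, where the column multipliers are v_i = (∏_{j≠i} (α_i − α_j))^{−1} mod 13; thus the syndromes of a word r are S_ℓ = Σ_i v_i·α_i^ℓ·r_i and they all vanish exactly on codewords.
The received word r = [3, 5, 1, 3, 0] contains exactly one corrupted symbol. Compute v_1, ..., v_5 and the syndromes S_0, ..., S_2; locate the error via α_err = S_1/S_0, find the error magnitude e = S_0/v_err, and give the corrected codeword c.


S = (12, 7, 3), error at position 4, error magnitude e = 4, c = [3, 5, 1, 12, 0].

Step 1: column multipliers v_i = (∏_{j≠i}(α_i − α_j))^{−1} mod 13.
  i = 1 (α = 10): (10−12)(10−8)(10−6)(10−7) = (−2)·2·4·3 = −48 ≡ 4, so v_1 = 4^{−1} = 10 (mod 13).
  i = 2 (α = 12): (12−10)(12−8)(12−6)(12−7) = 2·4·6·5 = 240 ≡ 6, so v_2 = 6^{−1} = 11 (mod 13).
  i = 3 (α = 8): (8−10)(8−12)(8−6)(8−7) = (−2)·(−4)·2·1 = 16 ≡ 3, so v_3 = 3^{−1} = 9 (mod 13).
  i = 4 (α = 6): (6−10)(6−12)(6−8)(6−7) = (−4)·(−6)·(−2)·(−1) = 48 ≡ 9, so v_4 = 9^{−1} = 3 (mod 13).
  i = 5 (α = 7): (7−10)(7−12)(7−8)(7−6) = (−3)·(−5)·(−1)·1 = −15 ≡ 11, so v_5 = 11^{−1} = 6 (mod 13).
  v = [10, 11, 9, 3, 6].
Step 2: syndromes of r = [3, 5, 1, 3, 0] (all sums mod 13).
  S_0 = Σ v_i r_i = 10·3 + 11·5 + 9·1 + 3·3 + 6·0 = 103 ≡ 12.
  S_1 = Σ v_i α_i r_i = 10·10·3 + 11·12·5 + 9·8·1 + 3·6·3 + 6·7·0 = 1086 ≡ 7.
  α_i^2 mod 13 = [9, 1, 12, 10, 10].
  S_2 = Σ v_i α_i^2 r_i = 10·9·3 + 11·1·5 + 9·12·1 + 3·10·3 + 6·10·0 = 523 ≡ 3.
  S = (12, 7, 3) ≠ 0, so r is not a codeword (an error is present).
Step 3: locate the error. For a single error e at position i, S_ℓ = v_i·e·α_i^ℓ, so α_err = S_1/S_0.
  S_0^{−1} = 12^{−1} = 12 (mod 13), so α_err = 7·12 = 84 ≡ 6 = α_4. Error position i = 4.
  Consistency check: S_2/S_1 = 3·2 = 6 ≡ 6 = α_err ✓ (single-error assumption holds).
Step 4: error magnitude e = S_0/v_4 = S_0·∏_{j≠4}(α_4 − α_j) = 12·9 = 108 ≡ 4 (mod 13).
Step 5: correct position 4: c_4 = r_4 − e = 3 − 4 ≡ 12 (mod 13). Hence c = [3, 5, 1, 12, 0].
  Check: interpolating c through the α_i gives m(x) = 6 + 1·x (degree < 2) with m(α_i) = c_i for every i, so c is indeed a codeword.


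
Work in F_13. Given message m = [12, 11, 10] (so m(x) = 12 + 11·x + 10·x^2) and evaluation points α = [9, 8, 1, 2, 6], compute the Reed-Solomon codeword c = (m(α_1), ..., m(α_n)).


c = [11, 12, 7, 9, 9]

Message polynomial: m(x) = 12 + 11·x + 10·x^2 (mod 13).
For each evaluation point α_i, compute m(α_i) mod 13:
  α_1 = 9: Horner steps 10 → 10 → 11, so m(9) = 11.
  α_2 = 8: Horner steps 10 → 0 → 12, so m(8) = 12.
  α_3 = 1: Horner steps 10 → 8 → 7, so m(1) = 7.
  α_4 = 2: Horner steps 10 → 5 → 9, so m(2) = 9.
  α_5 = 6: Horner steps 10 → 6 → 9, so m(6) = 9.
Codeword c = [11, 12, 7, 9, 9] ∈ F_13^5.


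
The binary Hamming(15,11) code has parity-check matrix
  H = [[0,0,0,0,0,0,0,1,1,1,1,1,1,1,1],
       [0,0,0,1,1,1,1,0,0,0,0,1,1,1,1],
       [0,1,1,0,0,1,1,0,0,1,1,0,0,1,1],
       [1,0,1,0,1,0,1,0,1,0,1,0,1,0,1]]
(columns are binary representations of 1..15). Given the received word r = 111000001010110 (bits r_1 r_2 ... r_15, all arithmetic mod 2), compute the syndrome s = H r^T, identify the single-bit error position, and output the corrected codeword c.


s = (0, 0, 0, 1)^T, error position = 1, corrected codeword c = 011000001010110

Compute s = H r^T mod 2 one row at a time:
  s_1 = 0 + 1 + 0 + 1 + 0 + 1 + 1 + 0 = 4 ≡ 0 (mod 2).
  s_2 = 0 + 0 + 0 + 0 + 0 + 1 + 1 + 0 = 2 ≡ 0 (mod 2).
  s_3 = 1 + 1 + 0 + 0 + 0 + 1 + 1 + 0 = 4 ≡ 0 (mod 2).
  s_4 = 1 + 1 + 0 + 0 + 1 + 1 + 1 + 0 = 5 ≡ 1 (mod 2).
s = (0, 0, 0, 1)^T — this equals column 1 of H (binary 0001), so error is at position 1.
Correct: flip bit 1 of r = 111000001010110 to get c = 011000001010110.


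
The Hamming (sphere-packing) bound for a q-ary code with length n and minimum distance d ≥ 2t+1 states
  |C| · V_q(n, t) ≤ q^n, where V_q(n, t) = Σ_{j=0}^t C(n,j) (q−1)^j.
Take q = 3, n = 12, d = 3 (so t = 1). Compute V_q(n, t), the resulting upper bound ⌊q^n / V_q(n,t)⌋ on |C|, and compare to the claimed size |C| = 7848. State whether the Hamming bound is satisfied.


V_q(n, t) = 25, q^n = 531441, Hamming bound = 21257, |C| = 7848 ≤ bound (satisfied).

Step 1: Compute V_q(n, t) = Σ_{j=0}^1 C(n, j) (q−1)^j.
  j = 0: C(12,0)·(2)^0 = 1·1 = 1.
  j = 1: C(12,1)·(2)^1 = 12·2 = 24.
  V_q(n, t) = 1 + 24 = 25.
Step 2: q^n = 3^12 = 531441.
Step 3: Hamming bound ⌊q^n / V_q(n,t)⌋ = ⌊531441/25⌋ = 21257.
Step 4: Compare |C| = 7848 to 21257: satisfied.
The claimed |C| lies below the Hamming bound.
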